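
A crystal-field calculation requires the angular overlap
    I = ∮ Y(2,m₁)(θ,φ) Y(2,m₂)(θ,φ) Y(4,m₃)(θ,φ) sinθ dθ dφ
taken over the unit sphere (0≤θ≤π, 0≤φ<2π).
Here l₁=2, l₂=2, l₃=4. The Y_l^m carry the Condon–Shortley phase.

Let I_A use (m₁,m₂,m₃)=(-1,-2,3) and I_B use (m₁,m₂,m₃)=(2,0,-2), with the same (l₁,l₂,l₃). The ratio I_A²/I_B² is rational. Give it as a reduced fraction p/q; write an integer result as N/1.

Shared (l₁,l₂,l₃)=(2,2,4): N and (l;000)² cancel in I_A²/I_B².
A: Δ = 0!·4!·4!/9! = 1/630; Racah Σ t=0..0: t=0:+1/144 = 1/144; ⇒ 3j(2 2 4; -1 -2 3)² = 1/18, sgn -1
B: Δ = 0!·4!·4!/9! = 1/630; Racah Σ t=0..0: t=0:+1/96 = 1/96; ⇒ 3j(2 2 4; 2 0 -2)² = 1/42, sgn +1
I_A²/I_B² = (1/18)/(1/42) = 7/3

7/3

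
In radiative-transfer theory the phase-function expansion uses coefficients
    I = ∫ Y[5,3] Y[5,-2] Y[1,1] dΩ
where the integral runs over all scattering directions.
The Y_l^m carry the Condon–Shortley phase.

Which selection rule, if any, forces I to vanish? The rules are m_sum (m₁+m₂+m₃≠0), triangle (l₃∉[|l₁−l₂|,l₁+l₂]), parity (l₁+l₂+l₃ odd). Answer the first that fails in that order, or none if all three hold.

m_sum

azimuthal sum: 3 − 2 + 1 = 2  ✗
0 ≤ 1 ≤ 10 (triangle on l)
L = 5 + 5 + 1 = 11 (odd)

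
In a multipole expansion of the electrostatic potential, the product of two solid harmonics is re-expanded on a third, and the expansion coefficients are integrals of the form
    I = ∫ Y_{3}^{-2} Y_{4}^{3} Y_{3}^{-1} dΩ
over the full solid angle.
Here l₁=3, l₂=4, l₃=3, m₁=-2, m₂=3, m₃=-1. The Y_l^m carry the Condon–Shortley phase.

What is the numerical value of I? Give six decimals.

Rules hold: Σm=0, L=10 even, 1≤3≤7.
N = 7·9·7 = 441
Δ = 4!·2!·4!/11! = 1/34650
Racah Σ t=1..3: t=1:−1/72 t=2:+1/16 t=3:−1/72 = 5/144
⇒ 3j(3 4 3; 0 0 0)² = 2/77, sgn -1
Racah Σ t=3..4: t=3:−1/288 t=4:+1/144 = 1/288
⇒ 3j(3 4 3; -2 3 -1)² = 1/99, sgn +1
4πI² = N·(3j₀)²·(3jₘ)² = 14/121
I = -1·√(0.115702/4π) = -0.09595473

-0.095955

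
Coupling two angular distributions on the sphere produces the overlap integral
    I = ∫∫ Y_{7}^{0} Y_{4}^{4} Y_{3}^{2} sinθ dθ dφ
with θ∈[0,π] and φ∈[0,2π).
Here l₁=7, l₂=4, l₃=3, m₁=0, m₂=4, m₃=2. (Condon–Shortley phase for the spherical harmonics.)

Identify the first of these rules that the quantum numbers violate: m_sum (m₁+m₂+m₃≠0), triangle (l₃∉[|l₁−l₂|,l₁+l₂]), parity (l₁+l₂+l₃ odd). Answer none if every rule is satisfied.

m₁+m₂+m₃ = 0 + 4 + 2 = 6  ✗
triangle: |7−4|=3 ≤ l₃=3 ≤ 7+4=11
parity: l₁+l₂+l₃ = 14 is even

m_sum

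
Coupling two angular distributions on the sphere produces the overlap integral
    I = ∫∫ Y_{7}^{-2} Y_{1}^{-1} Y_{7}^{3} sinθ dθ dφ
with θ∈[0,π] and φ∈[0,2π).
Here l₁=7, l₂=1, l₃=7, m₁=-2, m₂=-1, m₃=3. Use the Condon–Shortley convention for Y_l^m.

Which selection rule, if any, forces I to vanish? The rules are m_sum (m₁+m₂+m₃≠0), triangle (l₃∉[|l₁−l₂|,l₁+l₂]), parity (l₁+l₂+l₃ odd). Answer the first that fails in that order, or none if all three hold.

Σmᵢ = 0  ✓
l₃∈[|l₁−l₂|,l₁+l₂]=[6,8], have l₃=7  ✓
Σlᵢ = 15 ⇒ odd  ✗

parity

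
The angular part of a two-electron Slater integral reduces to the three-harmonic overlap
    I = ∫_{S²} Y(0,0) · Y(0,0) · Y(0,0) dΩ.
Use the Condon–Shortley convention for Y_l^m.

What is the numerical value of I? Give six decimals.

m-sum 0 ✓  L=0 even ✓  0≤0≤0 ✓
Π(2lᵢ+1) = 1×1×1 = 1
triangle coeff Δ(0,0,0) = 1/1
Σ_t [0,0]: t=0:+1/1 = 1/1
(3j)²=1/1 [(0 0 0; 0 0 0)], sign=+1
(m-triple is (0,0,0) — same symbol as above.)
⇒ 4πI² = 1/1
I = (+1)√(1/1/(4π)) = 0.28209479

0.282095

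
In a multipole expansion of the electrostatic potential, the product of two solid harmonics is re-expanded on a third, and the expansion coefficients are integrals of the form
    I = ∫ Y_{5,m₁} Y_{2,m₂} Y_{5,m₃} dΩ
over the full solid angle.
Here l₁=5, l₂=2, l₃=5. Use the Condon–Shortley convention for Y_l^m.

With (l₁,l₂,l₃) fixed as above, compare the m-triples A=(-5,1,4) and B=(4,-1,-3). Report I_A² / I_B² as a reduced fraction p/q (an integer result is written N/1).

l's match ⇒ only the (l;m) 3-j factors differ between A and B.
A: triangle coeff Δ(5,2,5) = 1/38610; Σ_t [2,2]: t=2:+1/80640 = 1/80640; (3j)²=9/286 [(5 2 5; -5 1 4)], sign=-1
B: triangle coeff Δ(5,2,5) = 1/38610; Σ_t [0,1]: t=0:+1/10080 t=1:−1/80640 = 1/11520; (3j)²=49/1430 [(5 2 5; 4 -1 -3)], sign=+1
I_A²/I_B² = (9/286)/(49/1430) = 45/49

45/49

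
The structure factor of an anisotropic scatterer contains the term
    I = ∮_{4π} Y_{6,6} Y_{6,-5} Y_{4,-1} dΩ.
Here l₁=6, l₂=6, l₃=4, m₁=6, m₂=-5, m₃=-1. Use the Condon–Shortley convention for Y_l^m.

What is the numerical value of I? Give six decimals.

Rules hold: Σm=0, L=16 even, 0≤4≤12.
N = 13·13·9 = 1521
Δ = 8!·4!·4!/17! = 1/15315300
Racah Σ t=2..6: t=2:+1/829440 t=3:−1/25920 t=4:+1/9216 t=5:−1/25920 t=6:+1/829440 = 7/207360
⇒ 3j(6 6 4; 0 0 0)² = 28/2431, sgn +1
Racah Σ t=0..0: t=0:+1/5806080 = 1/5806080
⇒ 3j(6 6 4; 6 -5 -1)² = 165/6188, sgn -1
4πI² = N·(3j₀)²·(3jₘ)² = 135/289
I = -1·√(0.467128/4π) = -0.19280266

-0.192803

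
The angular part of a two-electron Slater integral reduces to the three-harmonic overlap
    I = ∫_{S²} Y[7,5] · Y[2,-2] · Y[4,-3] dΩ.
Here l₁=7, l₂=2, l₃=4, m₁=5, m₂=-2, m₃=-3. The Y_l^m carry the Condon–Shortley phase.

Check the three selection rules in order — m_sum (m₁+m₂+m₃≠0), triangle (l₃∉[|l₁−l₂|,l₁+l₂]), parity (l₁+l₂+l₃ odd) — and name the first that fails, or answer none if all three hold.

m₁+m₂+m₃ = 5 − 2 − 3 = 0  ✓
triangle: |7−2|=5 ≤ l₃=4 ≤ 7+2=9  ✗
parity: l₁+l₂+l₃ = 13 is odd

triangle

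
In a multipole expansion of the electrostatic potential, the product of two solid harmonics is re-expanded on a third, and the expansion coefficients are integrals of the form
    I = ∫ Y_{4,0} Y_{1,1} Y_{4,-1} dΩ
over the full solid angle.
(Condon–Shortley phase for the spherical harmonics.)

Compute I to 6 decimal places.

L=9 odd ⇒ parity kills the (l;000) factor ⇒ I = 0

0.000000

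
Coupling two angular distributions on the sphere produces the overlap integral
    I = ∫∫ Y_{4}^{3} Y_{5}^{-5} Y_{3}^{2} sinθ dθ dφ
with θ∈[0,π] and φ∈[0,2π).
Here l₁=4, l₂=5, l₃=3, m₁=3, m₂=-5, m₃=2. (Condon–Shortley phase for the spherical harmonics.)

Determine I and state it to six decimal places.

-0.212007

Checks pass: Σm=0; 12 even; l₃=3∈[1,9].
(2·4+1)(2·5+1)(2·3+1) = 693
Δ: 6! 2! 4! / 13! → 1/180180
sum: t=2:+1/576 t=3:−1/144 t=4:+1/576 = -1/288
3j²(4 5 3; 0 0 0) = Δ·Π!·Σ² = 20/1001  (sign +1)
sum: t=0:+1/17280 = 1/17280
3j²(4 5 3; 3 -5 2) = Δ·Π!·Σ² = 35/858  (sign -1)
combine: 4πI² = 693·20/1001·35/858 = 1050/1859
take √, sign -1: I = -0.21200691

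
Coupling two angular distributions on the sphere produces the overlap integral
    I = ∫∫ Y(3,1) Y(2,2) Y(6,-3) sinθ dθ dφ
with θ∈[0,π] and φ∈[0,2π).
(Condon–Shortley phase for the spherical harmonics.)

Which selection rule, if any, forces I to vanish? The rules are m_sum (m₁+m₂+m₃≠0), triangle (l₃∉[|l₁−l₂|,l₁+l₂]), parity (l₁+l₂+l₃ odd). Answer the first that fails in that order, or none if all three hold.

triangle

Σmᵢ = 0  ✓
l₃∈[|l₁−l₂|,l₁+l₂]=[1,5], have l₃=6  ✗
Σlᵢ = 11 ⇒ odd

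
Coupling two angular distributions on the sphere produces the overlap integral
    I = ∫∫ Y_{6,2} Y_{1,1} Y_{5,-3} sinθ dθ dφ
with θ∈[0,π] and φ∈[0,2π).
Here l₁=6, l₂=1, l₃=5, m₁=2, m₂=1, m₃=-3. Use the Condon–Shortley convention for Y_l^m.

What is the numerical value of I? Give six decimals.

0.100084

m-sum 0 ✓  L=12 even ✓  5≤5≤7 ✓
Π(2lᵢ+1) = 13×3×11 = 429
triangle coeff Δ(6,1,5) = 1/858
Σ_t [1,1]: t=1:−1/14400 = -1/14400
(3j)²=6/143 [(6 1 5; 0 0 0)], sign=+1
Σ_t [2,2]: t=2:+1/161280 = 1/161280
(3j)²=1/143 [(6 1 5; 2 1 -3)], sign=+1
⇒ 4πI² = 18/143
I = (+1)√(18/143/(4π)) = 0.10008369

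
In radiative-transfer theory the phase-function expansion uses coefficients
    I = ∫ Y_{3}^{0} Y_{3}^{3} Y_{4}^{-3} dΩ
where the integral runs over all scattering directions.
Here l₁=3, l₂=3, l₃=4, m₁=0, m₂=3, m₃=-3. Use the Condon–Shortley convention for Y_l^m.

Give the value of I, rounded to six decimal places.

Checks pass: Σm=0; 10 even; l₃=4∈[0,6].
(2·3+1)(2·3+1)(2·4+1) = 441
Δ: 2! 4! 4! / 11! → 1/34650
sum: t=0:+1/72 t=1:−1/16 t=2:+1/72 = -5/144
3j²(3 3 4; 0 0 0) = Δ·Π!·Σ² = 2/77  (sign -1)
sum: t=2:+1/288 = 1/288
3j²(3 3 4; 0 3 -3) = Δ·Π!·Σ² = 1/22  (sign -1)
combine: 4πI² = 441·2/77·1/22 = 63/121
take √, sign +1: I = 0.20355073

0.203551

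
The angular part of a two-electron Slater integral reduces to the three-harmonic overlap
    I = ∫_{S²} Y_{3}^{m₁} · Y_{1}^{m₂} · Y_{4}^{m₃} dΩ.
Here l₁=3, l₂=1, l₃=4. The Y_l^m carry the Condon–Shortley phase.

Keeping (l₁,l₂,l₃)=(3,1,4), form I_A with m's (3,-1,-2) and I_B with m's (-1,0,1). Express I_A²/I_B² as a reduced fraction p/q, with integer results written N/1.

Shared (l₁,l₂,l₃)=(3,1,4): N and (l;000)² cancel in I_A²/I_B².
A: Δ = 0!·6!·2!/9! = 1/252; Racah Σ t=0..0: t=0:+1/1440 = 1/1440; ⇒ 3j(3 1 4; 3 -1 -2)² = 1/252, sgn +1
B: Δ = 0!·6!·2!/9! = 1/252; Racah Σ t=0..0: t=0:+1/48 = 1/48; ⇒ 3j(3 1 4; -1 0 1)² = 5/84, sgn -1
I_A²/I_B² = (1/252)/(5/84) = 1/15

1/15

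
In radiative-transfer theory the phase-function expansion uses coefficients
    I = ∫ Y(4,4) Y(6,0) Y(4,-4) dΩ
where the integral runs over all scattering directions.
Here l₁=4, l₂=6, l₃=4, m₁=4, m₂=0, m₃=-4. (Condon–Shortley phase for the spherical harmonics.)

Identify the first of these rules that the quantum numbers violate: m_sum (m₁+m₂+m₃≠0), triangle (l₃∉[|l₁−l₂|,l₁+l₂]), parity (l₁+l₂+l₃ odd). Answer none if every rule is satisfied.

none

m₁+m₂+m₃ = 4 + 0 − 4 = 0  ✓
triangle: |4−6|=2 ≤ l₃=4 ≤ 4+6=10  ✓
parity: l₁+l₂+l₃ = 14 is even  ✓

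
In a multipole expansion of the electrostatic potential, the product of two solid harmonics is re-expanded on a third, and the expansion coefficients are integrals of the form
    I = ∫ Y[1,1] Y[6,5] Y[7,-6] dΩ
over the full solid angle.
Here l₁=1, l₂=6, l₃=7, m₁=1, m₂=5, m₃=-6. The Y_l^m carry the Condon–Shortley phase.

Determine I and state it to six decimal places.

0.309019

m-sum 0 ✓  L=14 even ✓  5≤7≤7 ✓
Π(2lᵢ+1) = 3×13×15 = 585
triangle coeff Δ(1,6,7) = 1/1365
Σ_t [0,0]: t=0:+1/518400 = 1/518400
(3j)²=7/195 [(1 6 7; 0 0 0)], sign=-1
Σ_t [0,0]: t=0:+1/79833600 = 1/79833600
(3j)²=2/35 [(1 6 7; 1 5 -6)], sign=-1
⇒ 4πI² = 6/5
I = (+1)√(6/5/(4π)) = 0.30901936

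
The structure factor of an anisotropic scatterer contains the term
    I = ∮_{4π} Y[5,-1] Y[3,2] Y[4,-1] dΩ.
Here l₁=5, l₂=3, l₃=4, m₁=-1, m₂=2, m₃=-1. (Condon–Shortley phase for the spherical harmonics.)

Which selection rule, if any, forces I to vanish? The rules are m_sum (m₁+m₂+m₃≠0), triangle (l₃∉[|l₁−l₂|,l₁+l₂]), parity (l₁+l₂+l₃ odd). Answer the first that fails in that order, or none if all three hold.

m₁+m₂+m₃ = -1 + 2 − 1 = 0  ✓
triangle: |5−3|=2 ≤ l₃=4 ≤ 5+3=8  ✓
parity: l₁+l₂+l₃ = 12 is even  ✓

none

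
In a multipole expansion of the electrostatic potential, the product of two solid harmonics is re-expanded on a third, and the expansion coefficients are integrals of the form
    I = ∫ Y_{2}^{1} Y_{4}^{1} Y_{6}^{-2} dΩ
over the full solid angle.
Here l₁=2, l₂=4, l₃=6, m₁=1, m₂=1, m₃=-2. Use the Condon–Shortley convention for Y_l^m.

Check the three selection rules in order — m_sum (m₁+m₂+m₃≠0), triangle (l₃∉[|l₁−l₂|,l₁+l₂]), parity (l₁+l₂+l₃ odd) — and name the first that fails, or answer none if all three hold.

m₁+m₂+m₃ = 1 + 1 − 2 = 0  ✓
triangle: |2−4|=2 ≤ l₃=6 ≤ 2+4=6  ✓
parity: l₁+l₂+l₃ = 12 is even  ✓

none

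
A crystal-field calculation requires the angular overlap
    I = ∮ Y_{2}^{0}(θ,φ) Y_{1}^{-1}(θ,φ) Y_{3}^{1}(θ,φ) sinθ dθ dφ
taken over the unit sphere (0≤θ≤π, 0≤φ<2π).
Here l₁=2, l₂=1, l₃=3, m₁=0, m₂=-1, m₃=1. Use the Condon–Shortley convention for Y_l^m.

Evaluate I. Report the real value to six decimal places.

Rules hold: Σm=0, L=6 even, 1≤3≤3.
N = 5·3·7 = 105
Δ = 0!·4!·2!/7! = 1/105
Racah Σ t=0..0: t=0:+1/4 = 1/4
⇒ 3j(2 1 3; 0 0 0)² = 3/35, sgn -1
Racah Σ t=0..0: t=0:+1/8 = 1/8
⇒ 3j(2 1 3; 0 -1 1)² = 2/35, sgn +1
4πI² = N·(3j₀)²·(3jₘ)² = 18/35
I = -1·√(0.514286/4π) = -0.20230066

-0.202301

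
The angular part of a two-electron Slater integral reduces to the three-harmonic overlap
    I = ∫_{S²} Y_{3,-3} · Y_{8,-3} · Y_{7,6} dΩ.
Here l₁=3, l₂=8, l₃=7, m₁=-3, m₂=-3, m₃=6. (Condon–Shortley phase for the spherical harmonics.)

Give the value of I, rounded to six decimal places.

0.043419

Checks pass: Σm=0; 18 even; l₃=7∈[5,11].
(2·3+1)(2·8+1)(2·7+1) = 1785
Δ: 4! 2! 12! / 19! → 1/5290740
sum: t=1:−1/7257600 t=2:+1/2073600 t=3:−1/7257600 = 1/4838400
3j²(3 8 7; 0 0 0) = Δ·Π!·Σ² = 252/20995  (sign -1)
sum: t=4:+1/1916006400 = 1/1916006400
3j²(3 8 7; -3 -3 6) = Δ·Π!·Σ² = 5/4522  (sign -1)
combine: 4πI² = 1785·252/20995·5/4522 = 1890/79781
take √, sign +1: I = 0.04341864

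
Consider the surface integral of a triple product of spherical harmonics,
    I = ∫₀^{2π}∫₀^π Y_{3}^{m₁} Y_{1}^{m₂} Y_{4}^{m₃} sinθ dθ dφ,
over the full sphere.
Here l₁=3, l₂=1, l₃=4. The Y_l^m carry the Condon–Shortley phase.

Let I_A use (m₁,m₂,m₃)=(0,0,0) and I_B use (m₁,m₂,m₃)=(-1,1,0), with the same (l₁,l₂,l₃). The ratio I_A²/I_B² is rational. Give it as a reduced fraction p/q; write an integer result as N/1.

8/3

Same 3,1,4: normalisation and zero-m 3j drop out of the ratio.
A: Δ: 0! 6! 2! / 9! → 1/252; sum: t=0:+1/36 = 1/36; 3j²(3 1 4; 0 0 0) = Δ·Π!·Σ² = 4/63  (sign +1)
B: Δ: 0! 6! 2! / 9! → 1/252; sum: t=0:+1/96 = 1/96; 3j²(3 1 4; -1 1 0) = Δ·Π!·Σ² = 1/42  (sign +1)
I_A²/I_B² = (4/63)/(1/42) = 8/3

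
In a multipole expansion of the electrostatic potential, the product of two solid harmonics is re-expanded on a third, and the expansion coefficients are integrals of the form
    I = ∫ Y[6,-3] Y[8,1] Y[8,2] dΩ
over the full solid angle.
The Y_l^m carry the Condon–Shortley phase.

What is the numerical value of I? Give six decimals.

m-sum 0 ✓  L=22 even ✓  2≤8≤14 ✓
Π(2lᵢ+1) = 13×17×17 = 3757
triangle coeff Δ(6,8,8) = 1/13742520792
Σ_t [0,6]: t=0:+1/41803776000 t=1:−1/435456000 t=2:+1/39813120 t=3:−1/18662400 t=4:+1/39813120 t=5:−1/435456000 t=6:+1/41803776000 = -11/1393459200
(3j)²=600/96577 [(6 8 8; 0 0 0)], sign=-1
Σ_t [3,6]: t=3:−1/447897600 t=4:+1/82944000 t=5:−1/99532800 t=6:+1/783820800 = 11/10450944000
(3j)²=81/96577 [(6 8 8; -3 1 2)], sign=+1
⇒ 4πI² = 48600/2482597
I = (-1)√(48600/2482597/(4π)) = -0.03946936

-0.039469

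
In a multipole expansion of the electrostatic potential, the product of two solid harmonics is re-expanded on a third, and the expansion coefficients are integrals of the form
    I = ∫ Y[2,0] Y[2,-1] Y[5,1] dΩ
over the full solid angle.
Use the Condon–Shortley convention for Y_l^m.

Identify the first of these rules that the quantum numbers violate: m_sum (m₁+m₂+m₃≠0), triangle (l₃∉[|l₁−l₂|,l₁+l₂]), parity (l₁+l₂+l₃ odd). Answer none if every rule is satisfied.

Σmᵢ = 0  ✓
l₃∈[|l₁−l₂|,l₁+l₂]=[0,4], have l₃=5  ✗
Σlᵢ = 9 ⇒ odd

triangle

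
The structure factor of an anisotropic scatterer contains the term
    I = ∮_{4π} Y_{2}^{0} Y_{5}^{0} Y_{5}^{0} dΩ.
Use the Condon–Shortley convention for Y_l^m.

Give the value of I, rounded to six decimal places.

Rules hold: Σm=0, L=12 even, 3≤5≤7.
N = 5·11·11 = 605
Δ = 2!·2!·8!/13! = 1/38610
Racah Σ t=0..2: t=0:+1/2880 t=1:−1/576 t=2:+1/2880 = -1/960
⇒ 3j(2 5 5; 0 0 0)² = 10/429, sgn +1
(m-triple is (0,0,0) — same symbol as above.)
4πI² = N·(3j₀)²·(3jₘ)² = 500/1521
I = +1·√(0.328731/4π) = 0.16173926

0.161739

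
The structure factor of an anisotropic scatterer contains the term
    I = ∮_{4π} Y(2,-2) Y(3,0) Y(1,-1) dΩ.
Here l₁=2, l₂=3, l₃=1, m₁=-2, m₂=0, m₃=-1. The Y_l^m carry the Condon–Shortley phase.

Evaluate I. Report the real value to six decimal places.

-2 + 0 − 1 = -3 ≠ 0: azimuthal integral kills it; I = 0

0.000000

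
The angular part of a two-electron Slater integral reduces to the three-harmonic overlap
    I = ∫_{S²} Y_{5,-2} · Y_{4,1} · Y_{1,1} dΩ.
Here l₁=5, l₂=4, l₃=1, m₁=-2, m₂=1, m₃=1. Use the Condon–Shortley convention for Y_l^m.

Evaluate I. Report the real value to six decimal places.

0.225034

Rules hold: Σm=0, L=10 even, 1≤1≤9.
N = 11·9·3 = 297
Δ = 8!·2!·0!/11! = 1/495
Racah Σ t=4..4: t=4:+1/576 = 1/576
⇒ 3j(5 4 1; 0 0 0)² = 5/99, sgn -1
Racah Σ t=5..5: t=5:−1/1440 = -1/1440
⇒ 3j(5 4 1; -2 1 1)² = 7/165, sgn -1
4πI² = N·(3j₀)²·(3jₘ)² = 7/11
I = +1·√(0.636364/4π) = 0.22503380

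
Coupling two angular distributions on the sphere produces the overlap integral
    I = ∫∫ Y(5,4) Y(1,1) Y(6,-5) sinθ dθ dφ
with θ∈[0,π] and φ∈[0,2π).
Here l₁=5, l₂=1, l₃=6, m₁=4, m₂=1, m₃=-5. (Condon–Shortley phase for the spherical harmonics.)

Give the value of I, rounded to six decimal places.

-0.303018

m-sum 0 ✓  L=12 even ✓  4≤6≤6 ✓
Π(2lᵢ+1) = 11×3×13 = 429
triangle coeff Δ(5,1,6) = 1/858
Σ_t [0,0]: t=0:+1/14400 = 1/14400
(3j)²=6/143 [(5 1 6; 0 0 0)], sign=+1
Σ_t [0,0]: t=0:+1/725760 = 1/725760
(3j)²=5/78 [(5 1 6; 4 1 -5)], sign=-1
⇒ 4πI² = 15/13
I = (-1)√(15/13/(4π)) = -0.30301841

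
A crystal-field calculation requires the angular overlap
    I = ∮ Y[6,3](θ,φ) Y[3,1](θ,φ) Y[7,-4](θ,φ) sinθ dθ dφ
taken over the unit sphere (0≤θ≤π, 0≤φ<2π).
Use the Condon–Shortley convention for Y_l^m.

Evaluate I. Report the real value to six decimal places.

Rules hold: Σm=0, L=16 even, 3≤7≤9.
N = 13·7·15 = 1365
Δ = 2!·10!·4!/17! = 1/2042040
Racah Σ t=0..2: t=0:+1/207360 t=1:−1/57600 t=2:+1/207360 = -1/129600
⇒ 3j(6 3 7; 0 0 0)² = 168/12155, sgn +1
Racah Σ t=0..2: t=0:+1/1451520 t=1:−1/483840 t=2:+1/2903040 = -1/967680
⇒ 3j(6 3 7; 3 1 -4)² = 81/6188, sgn +1
4πI² = N·(3j₀)²·(3jₘ)² = 10206/41327
I = +1·√(0.246957/4π) = 0.14018641

0.140186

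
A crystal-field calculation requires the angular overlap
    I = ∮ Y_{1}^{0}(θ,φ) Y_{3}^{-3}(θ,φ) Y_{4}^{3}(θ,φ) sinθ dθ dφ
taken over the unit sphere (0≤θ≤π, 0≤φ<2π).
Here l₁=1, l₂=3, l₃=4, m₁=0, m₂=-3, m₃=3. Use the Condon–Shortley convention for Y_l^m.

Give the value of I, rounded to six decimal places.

-0.162868

m-sum 0 ✓  L=8 even ✓  2≤4≤4 ✓
Π(2lᵢ+1) = 3×7×9 = 189
triangle coeff Δ(1,3,4) = 1/252
Σ_t [0,0]: t=0:+1/36 = 1/36
(3j)²=4/63 [(1 3 4; 0 0 0)], sign=+1
Σ_t [0,0]: t=0:+1/720 = 1/720
(3j)²=1/36 [(1 3 4; 0 -3 3)], sign=-1
⇒ 4πI² = 1/3
I = (-1)√(1/3/(4π)) = -0.16286750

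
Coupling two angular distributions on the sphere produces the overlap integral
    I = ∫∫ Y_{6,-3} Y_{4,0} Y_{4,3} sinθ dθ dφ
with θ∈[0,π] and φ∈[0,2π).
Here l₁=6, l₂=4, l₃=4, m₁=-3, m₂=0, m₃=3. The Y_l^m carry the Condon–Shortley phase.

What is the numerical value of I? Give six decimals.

0.123195

Rules hold: Σm=0, L=14 even, 2≤4≤10.
N = 13·9·9 = 1053
Δ = 6!·6!·2!/15! = 1/1261260
Racah Σ t=2..4: t=2:+1/4608 t=3:−1/1296 t=4:+1/4608 = -7/20736
⇒ 3j(6 4 4; 0 0 0)² = 20/1287, sgn -1
Racah Σ t=3..4: t=3:−1/25920 t=4:+1/11520 = 1/20736
⇒ 3j(6 4 4; -3 0 3)² = 5/429, sgn -1
4πI² = N·(3j₀)²·(3jₘ)² = 300/1573
I = +1·√(0.190718/4π) = 0.12319450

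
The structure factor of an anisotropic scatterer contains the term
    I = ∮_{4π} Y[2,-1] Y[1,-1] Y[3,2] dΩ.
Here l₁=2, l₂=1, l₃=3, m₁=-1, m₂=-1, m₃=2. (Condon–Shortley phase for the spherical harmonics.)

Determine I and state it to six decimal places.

0.261169

Rules hold: Σm=0, L=6 even, 1≤3≤3.
N = 5·3·7 = 105
Δ = 0!·4!·2!/7! = 1/105
Racah Σ t=0..0: t=0:+1/4 = 1/4
⇒ 3j(2 1 3; 0 0 0)² = 3/35, sgn -1
Racah Σ t=0..0: t=0:+1/12 = 1/12
⇒ 3j(2 1 3; -1 -1 2)² = 2/21, sgn -1
4πI² = N·(3j₀)²·(3jₘ)² = 6/7
I = +1·√(0.857143/4π) = 0.26116903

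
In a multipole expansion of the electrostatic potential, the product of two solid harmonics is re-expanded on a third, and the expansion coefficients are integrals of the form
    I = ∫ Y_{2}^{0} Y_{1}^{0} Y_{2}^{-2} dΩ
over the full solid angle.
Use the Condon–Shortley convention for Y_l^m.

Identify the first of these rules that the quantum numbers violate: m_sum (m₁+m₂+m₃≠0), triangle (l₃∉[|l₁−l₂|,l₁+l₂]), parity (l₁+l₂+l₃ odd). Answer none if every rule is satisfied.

Σmᵢ = -2  ✗
l₃∈[|l₁−l₂|,l₁+l₂]=[1,3], have l₃=2
Σlᵢ = 5 ⇒ odd

m_sum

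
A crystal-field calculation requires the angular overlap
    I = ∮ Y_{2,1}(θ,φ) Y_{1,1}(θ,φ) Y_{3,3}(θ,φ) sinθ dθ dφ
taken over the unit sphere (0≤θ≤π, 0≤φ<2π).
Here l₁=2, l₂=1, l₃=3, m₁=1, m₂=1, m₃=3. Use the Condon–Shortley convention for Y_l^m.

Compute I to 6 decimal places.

Σmᵢ = 5 ≠ 0, so the φ-integral vanishes; I = 0

0.000000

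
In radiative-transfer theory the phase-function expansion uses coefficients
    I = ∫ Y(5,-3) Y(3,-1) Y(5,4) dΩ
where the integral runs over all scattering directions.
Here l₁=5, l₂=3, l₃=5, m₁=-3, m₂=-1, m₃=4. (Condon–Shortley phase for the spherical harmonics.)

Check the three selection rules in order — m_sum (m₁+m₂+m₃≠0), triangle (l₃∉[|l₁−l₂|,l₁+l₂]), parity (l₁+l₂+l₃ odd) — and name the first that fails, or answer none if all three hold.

parity

azimuthal sum: -3 − 1 + 4 = 0  ✓
2 ≤ 5 ≤ 8 (triangle on l)  ✓
L = 5 + 3 + 5 = 13 (odd)  ✗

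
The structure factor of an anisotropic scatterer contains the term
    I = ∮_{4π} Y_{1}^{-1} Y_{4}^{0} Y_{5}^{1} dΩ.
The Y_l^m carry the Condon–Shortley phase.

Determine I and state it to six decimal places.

m-sum 0 ✓  L=10 even ✓  3≤5≤5 ✓
Π(2lᵢ+1) = 3×9×11 = 297
triangle coeff Δ(1,4,5) = 1/495
Σ_t [0,0]: t=0:+1/576 = 1/576
(3j)²=5/99 [(1 4 5; 0 0 0)], sign=-1
Σ_t [0,0]: t=0:+1/1152 = 1/1152
(3j)²=1/33 [(1 4 5; -1 0 1)], sign=+1
⇒ 4πI² = 5/11
I = (-1)√(5/11/(4π)) = -0.19018827

-0.190188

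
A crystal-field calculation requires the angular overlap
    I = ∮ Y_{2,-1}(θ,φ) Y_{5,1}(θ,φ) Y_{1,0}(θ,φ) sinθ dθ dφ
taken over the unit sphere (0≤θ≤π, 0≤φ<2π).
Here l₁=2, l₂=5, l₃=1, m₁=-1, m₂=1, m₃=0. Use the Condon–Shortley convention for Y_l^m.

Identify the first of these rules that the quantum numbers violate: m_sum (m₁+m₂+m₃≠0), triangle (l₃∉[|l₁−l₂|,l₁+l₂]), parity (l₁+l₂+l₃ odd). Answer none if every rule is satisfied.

azimuthal sum: -1 + 1 + 0 = 0  ✓
3 ≤ 1 ≤ 7 (triangle on l)  ✗
L = 2 + 5 + 1 = 8 (even)

triangle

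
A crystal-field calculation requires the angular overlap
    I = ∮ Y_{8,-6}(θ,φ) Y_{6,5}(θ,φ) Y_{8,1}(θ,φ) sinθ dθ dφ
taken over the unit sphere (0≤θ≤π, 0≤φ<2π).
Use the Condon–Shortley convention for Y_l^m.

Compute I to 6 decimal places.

Rules hold: Σm=0, L=22 even, 2≤8≤14.
N = 17·13·17 = 3757
Δ = 6!·10!·6!/23! = 1/13742520792
Racah Σ t=0..6: t=0:+1/41803776000 t=1:−1/435456000 t=2:+1/39813120 t=3:−1/18662400 t=4:+1/39813120 t=5:−1/435456000 t=6:+1/41803776000 = -11/1393459200
⇒ 3j(8 6 8; 0 0 0)² = 600/96577, sgn -1
Racah Σ t=5..6: t=5:−1/31352832000 t=6:+1/6967296000 = 1/8957952000
⇒ 3j(8 6 8; -6 5 1)² = 343/29716, sgn -1
4πI² = N·(3j₀)²·(3jₘ)² = 51450/190969
I = +1·√(0.269415/4π) = 0.14642200

0.146422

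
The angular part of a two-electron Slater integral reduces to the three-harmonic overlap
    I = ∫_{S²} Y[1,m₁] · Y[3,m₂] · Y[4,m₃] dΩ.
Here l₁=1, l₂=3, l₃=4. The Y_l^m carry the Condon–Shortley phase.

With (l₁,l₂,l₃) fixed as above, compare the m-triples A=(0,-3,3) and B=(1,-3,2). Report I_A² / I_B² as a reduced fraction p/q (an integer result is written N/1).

7/1

Shared (l₁,l₂,l₃)=(1,3,4): N and (l;000)² cancel in I_A²/I_B².
A: Δ = 0!·2!·6!/9! = 1/252; Racah Σ t=0..0: t=0:+1/720 = 1/720; ⇒ 3j(1 3 4; 0 -3 3)² = 1/36, sgn -1
B: Δ = 0!·2!·6!/9! = 1/252; Racah Σ t=0..0: t=0:+1/1440 = 1/1440; ⇒ 3j(1 3 4; 1 -3 2)² = 1/252, sgn +1
I_A²/I_B² = (1/36)/(1/252) = 7/1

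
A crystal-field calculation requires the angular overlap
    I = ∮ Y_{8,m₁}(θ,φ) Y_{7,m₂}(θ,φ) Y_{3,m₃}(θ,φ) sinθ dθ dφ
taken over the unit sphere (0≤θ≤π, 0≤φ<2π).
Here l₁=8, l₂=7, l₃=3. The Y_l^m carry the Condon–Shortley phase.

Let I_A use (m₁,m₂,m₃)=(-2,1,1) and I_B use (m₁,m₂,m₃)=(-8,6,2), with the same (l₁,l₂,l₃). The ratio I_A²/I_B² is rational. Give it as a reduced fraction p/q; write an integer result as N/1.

Shared (l₁,l₂,l₃)=(8,7,3): N and (l;000)² cancel in I_A²/I_B².
A: Δ = 12!·4!·2!/19! = 1/5290740; Racah Σ t=6..8: t=6:+1/24883200 t=7:−1/3628800 t=8:+1/7741440 = -37/348364800; ⇒ 3j(8 7 3; -2 1 1)² = 1369/176358, sgn -1
B: Δ = 12!·4!·2!/19! = 1/5290740; Racah Σ t=12..12: t=12:+1/11496038400 = 1/11496038400; ⇒ 3j(8 7 3; -8 6 2)² = 65/2907, sgn -1
I_A²/I_B² = (1369/176358)/(65/2907) = 4107/11830

4107/11830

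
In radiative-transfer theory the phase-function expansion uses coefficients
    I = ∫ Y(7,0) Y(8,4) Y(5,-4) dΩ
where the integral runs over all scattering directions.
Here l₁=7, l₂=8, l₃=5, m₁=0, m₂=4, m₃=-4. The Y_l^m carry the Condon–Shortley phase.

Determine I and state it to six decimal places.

-0.028786

Checks pass: Σm=0; 20 even; l₃=5∈[1,15].
(2·7+1)(2·8+1)(2·5+1) = 2805
Δ: 10! 4! 6! / 21! → 1/814773960
sum: t=3:−1/87091200 t=4:+1/4976640 t=5:−1/2073600 t=6:+1/4976640 t=7:−1/87091200 = -1/9676800
3j²(7 8 5; 0 0 0) = Δ·Π!·Σ² = 360/46189  (sign +1)
sum: t=6:+1/74649600 t=7:−1/87091200 = 1/522547200
3j²(7 8 5; 0 4 -4) = Δ·Π!·Σ² = 2/4199  (sign -1)
combine: 4πI² = 2805·360/46189·2/4199 = 10800/1037153
take √, sign -1: I = -0.02878628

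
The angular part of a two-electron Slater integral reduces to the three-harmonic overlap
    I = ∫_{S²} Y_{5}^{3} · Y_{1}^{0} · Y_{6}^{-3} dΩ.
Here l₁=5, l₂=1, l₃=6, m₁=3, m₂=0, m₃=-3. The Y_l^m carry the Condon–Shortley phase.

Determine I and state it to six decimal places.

m-sum 0 ✓  L=12 even ✓  4≤6≤6 ✓
Π(2lᵢ+1) = 11×3×13 = 429
triangle coeff Δ(5,1,6) = 1/858
Σ_t [0,0]: t=0:+1/14400 = 1/14400
(3j)²=6/143 [(5 1 6; 0 0 0)], sign=+1
Σ_t [0,0]: t=0:+1/80640 = 1/80640
(3j)²=9/286 [(5 1 6; 3 0 -3)], sign=-1
⇒ 4πI² = 81/143
I = (-1)√(81/143/(4π)) = -0.21230956

-0.212310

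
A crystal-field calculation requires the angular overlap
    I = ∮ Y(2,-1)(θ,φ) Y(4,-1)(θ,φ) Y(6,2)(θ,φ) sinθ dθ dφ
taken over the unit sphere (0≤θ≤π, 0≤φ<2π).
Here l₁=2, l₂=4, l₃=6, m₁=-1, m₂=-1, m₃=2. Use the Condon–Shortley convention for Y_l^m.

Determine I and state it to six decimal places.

Checks pass: Σm=0; 12 even; l₃=6∈[2,6].
(2·2+1)(2·4+1)(2·6+1) = 585
Δ: 0! 4! 8! / 13! → 1/6435
sum: t=0:+1/2304 = 1/2304
3j²(2 4 6; 0 0 0) = Δ·Π!·Σ² = 5/143  (sign +1)
sum: t=0:+1/4320 = 1/4320
3j²(2 4 6; -1 -1 2) = Δ·Π!·Σ² = 224/6435  (sign +1)
combine: 4πI² = 585·5/143·224/6435 = 1120/1573
take √, sign +1: I = 0.23803440

0.238034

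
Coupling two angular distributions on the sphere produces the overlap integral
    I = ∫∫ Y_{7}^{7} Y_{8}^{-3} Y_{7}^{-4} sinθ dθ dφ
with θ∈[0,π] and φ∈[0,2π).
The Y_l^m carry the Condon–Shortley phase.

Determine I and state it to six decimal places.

Checks pass: Σm=0; 22 even; l₃=7∈[1,15].
(2·7+1)(2·8+1)(2·7+1) = 3825
Δ: 8! 6! 8! / 23! → 1/22086194130
sum: t=1:−1/18289152000 t=2:+1/248832000 t=3:−1/24883200 t=4:+1/11943936 t=5:−1/24883200 t=6:+1/248832000 t=7:−1/18289152000 = 11/975421440
3j²(7 8 7; 0 0 0) = Δ·Π!·Σ² = 1750/289731  (sign -1)
sum: t=0:+1/20901888000 = 1/20901888000
3j²(7 8 7; 7 -3 -4) = Δ·Π!·Σ² = 77/7429  (sign -1)
combine: 4πI² = 3825·1750/289731·77/7429 = 10106250/42204149
take √, sign +1: I = 0.13804240

0.138042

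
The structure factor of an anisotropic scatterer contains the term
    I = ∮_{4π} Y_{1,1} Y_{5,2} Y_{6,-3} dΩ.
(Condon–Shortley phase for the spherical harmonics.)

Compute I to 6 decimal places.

Checks pass: Σm=0; 12 even; l₃=6∈[4,6].
(2·1+1)(2·5+1)(2·6+1) = 429
Δ: 0! 2! 10! / 13! → 1/858
sum: t=0:+1/14400 = 1/14400
3j²(1 5 6; 0 0 0) = Δ·Π!·Σ² = 6/143  (sign +1)
sum: t=0:+1/60480 = 1/60480
3j²(1 5 6; 1 2 -3) = Δ·Π!·Σ² = 6/143  (sign -1)
combine: 4πI² = 429·6/143·6/143 = 108/143
take √, sign -1: I = -0.24515397

-0.245154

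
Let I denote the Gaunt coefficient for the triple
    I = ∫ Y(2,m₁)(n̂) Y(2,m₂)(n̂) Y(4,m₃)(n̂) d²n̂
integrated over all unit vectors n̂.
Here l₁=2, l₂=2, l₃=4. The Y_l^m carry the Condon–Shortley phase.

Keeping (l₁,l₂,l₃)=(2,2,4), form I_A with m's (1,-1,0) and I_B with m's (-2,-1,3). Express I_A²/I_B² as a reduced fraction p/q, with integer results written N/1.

Shared (l₁,l₂,l₃)=(2,2,4): N and (l;000)² cancel in I_A²/I_B².
A: Δ = 0!·4!·4!/9! = 1/630; Racah Σ t=0..0: t=0:+1/36 = 1/36; ⇒ 3j(2 2 4; 1 -1 0)² = 8/315, sgn +1
B: Δ = 0!·4!·4!/9! = 1/630; Racah Σ t=0..0: t=0:+1/144 = 1/144; ⇒ 3j(2 2 4; -2 -1 3)² = 1/18, sgn -1
I_A²/I_B² = (8/315)/(1/18) = 16/35

16/35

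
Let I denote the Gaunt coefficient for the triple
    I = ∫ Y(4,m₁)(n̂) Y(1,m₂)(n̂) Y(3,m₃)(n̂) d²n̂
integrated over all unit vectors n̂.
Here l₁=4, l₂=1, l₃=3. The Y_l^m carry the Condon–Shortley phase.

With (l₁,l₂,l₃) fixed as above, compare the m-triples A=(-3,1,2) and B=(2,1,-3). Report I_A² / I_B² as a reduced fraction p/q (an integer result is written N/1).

21/1

l's match ⇒ only the (l;m) 3-j factors differ between A and B.
A: triangle coeff Δ(4,1,3) = 1/252; Σ_t [2,2]: t=2:+1/240 = 1/240; (3j)²=1/12 [(4 1 3; -3 1 2)], sign=-1
B: triangle coeff Δ(4,1,3) = 1/252; Σ_t [2,2]: t=2:+1/1440 = 1/1440; (3j)²=1/252 [(4 1 3; 2 1 -3)], sign=+1
I_A²/I_B² = (1/12)/(1/252) = 21/1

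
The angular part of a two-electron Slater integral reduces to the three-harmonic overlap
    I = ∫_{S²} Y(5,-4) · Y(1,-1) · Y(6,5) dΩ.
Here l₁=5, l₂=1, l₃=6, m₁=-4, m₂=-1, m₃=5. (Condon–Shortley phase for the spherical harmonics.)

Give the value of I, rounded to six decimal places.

Rules hold: Σm=0, L=12 even, 4≤6≤6.
N = 11·3·13 = 429
Δ = 0!·10!·2!/13! = 1/858
Racah Σ t=0..0: t=0:+1/14400 = 1/14400
⇒ 3j(5 1 6; 0 0 0)² = 6/143, sgn +1
Racah Σ t=0..0: t=0:+1/725760 = 1/725760
⇒ 3j(5 1 6; -4 -1 5)² = 5/78, sgn -1
4πI² = N·(3j₀)²·(3jₘ)² = 15/13
I = -1·√(1.15385/4π) = -0.30301841

-0.303018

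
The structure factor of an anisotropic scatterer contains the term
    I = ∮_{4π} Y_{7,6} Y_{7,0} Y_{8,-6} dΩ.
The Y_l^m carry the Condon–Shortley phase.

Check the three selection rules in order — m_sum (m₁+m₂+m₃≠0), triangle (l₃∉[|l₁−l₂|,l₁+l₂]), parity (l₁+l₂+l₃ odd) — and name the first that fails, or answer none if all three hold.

Σmᵢ = 0  ✓
l₃∈[|l₁−l₂|,l₁+l₂]=[0,14], have l₃=8  ✓
Σlᵢ = 22 ⇒ even  ✓

none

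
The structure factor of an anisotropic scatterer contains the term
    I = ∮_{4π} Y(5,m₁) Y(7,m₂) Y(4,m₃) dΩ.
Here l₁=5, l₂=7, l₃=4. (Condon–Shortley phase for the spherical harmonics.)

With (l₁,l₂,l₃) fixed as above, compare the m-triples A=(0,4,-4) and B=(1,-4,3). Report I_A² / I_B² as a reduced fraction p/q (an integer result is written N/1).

20/3

Same 5,7,4: normalisation and zero-m 3j drop out of the ratio.
A: Δ: 8! 2! 6! / 17! → 1/6126120; sum: t=5:−1/1036800 = -1/1036800; 3j²(5 7 4; 0 4 -4) = Δ·Π!·Σ² = 14/663  (sign -1)
B: Δ: 8! 2! 6! / 17! → 1/6126120; sum: t=2:+1/345600 t=3:−1/518400 = 1/1036800; 3j²(5 7 4; 1 -4 3) = Δ·Π!·Σ² = 7/2210  (sign -1)
I_A²/I_B² = (14/663)/(7/2210) = 20/3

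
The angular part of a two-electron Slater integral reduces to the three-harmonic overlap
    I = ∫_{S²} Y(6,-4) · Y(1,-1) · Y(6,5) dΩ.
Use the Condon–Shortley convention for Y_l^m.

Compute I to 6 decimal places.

Σlᵢ=13 odd — θ-integrand is odd under cosθ→−cosθ; I=0

0.000000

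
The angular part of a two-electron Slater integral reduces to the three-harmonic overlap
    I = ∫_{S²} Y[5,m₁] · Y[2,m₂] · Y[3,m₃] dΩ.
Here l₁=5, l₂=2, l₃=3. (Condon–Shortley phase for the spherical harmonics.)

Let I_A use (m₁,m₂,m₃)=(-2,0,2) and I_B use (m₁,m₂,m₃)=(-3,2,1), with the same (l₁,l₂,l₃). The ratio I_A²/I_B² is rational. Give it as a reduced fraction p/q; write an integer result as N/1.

9/10

l's match ⇒ only the (l;m) 3-j factors differ between A and B.
A: triangle coeff Δ(5,2,3) = 1/2310; Σ_t [2,2]: t=2:+1/480 = 1/480; (3j)²=3/110 [(5 2 3; -2 0 2)], sign=-1
B: triangle coeff Δ(5,2,3) = 1/2310; Σ_t [4,4]: t=4:+1/1152 = 1/1152; (3j)²=1/33 [(5 2 3; -3 2 1)], sign=+1
I_A²/I_B² = (3/110)/(1/33) = 9/10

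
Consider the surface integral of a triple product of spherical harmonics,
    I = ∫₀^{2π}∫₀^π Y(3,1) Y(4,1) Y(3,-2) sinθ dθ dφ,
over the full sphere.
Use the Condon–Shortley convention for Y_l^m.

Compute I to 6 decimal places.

0.145070

Checks pass: Σm=0; 10 even; l₃=3∈[1,7].
(2·3+1)(2·4+1)(2·3+1) = 441
Δ: 4! 2! 4! / 11! → 1/34650
sum: t=1:−1/72 t=2:+1/16 t=3:−1/72 = 5/144
3j²(3 4 3; 0 0 0) = Δ·Π!·Σ² = 2/77  (sign -1)
sum: t=1:−1/144 t=2:+1/48 = 1/72
3j²(3 4 3; 1 1 -2) = Δ·Π!·Σ² = 16/693  (sign -1)
combine: 4πI² = 441·2/77·16/693 = 32/121
take √, sign +1: I = 0.14506992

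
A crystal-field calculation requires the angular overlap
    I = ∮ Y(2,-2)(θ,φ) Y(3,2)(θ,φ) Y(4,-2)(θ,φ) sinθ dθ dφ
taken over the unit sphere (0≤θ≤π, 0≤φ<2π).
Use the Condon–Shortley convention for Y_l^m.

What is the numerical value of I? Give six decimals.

m-sum = -2 + 2 − 2 = -2 ≠ 0 ⇒ I = 0

0.000000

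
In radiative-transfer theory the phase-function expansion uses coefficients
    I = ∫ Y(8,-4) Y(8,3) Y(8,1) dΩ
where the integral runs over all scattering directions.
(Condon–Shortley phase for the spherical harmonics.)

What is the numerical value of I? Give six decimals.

Rules hold: Σm=0, L=24 even, 0≤8≤16.
N = 17·17·17 = 4913
Δ = 8!·8!·8!/25! = 1/236637794250
Racah Σ t=0..8: t=0:+1/65548320768000 t=1:−1/128024064000 t=2:+1/2985984000 t=3:−1/373248000 t=4:+1/191102976 t=5:−1/373248000 t=6:+1/2985984000 t=7:−1/128024064000 t=8:+1/65548320768000 = 11/20808990720
⇒ 3j(8 8 8; 0 0 0)² = 490/96577, sgn +1
Racah Σ t=4..8: t=4:+1/117050572800 t=5:−1/5225472000 t=6:+1/1492992000 t=7:−1/2090188800 t=8:+1/16721510400 = 1/14631321600
⇒ 3j(8 8 8; -4 3 1)² = 192/96577, sgn -1
4πI² = N·(3j₀)²·(3jₘ)² = 1599360/32273761
I = -1·√(0.049556/4π) = -0.06279765

-0.062798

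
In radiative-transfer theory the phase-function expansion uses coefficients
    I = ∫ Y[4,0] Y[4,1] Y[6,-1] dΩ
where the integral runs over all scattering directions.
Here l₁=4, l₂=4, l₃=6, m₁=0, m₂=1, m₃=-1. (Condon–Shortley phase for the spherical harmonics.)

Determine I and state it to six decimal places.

-0.103072

Checks pass: Σm=0; 14 even; l₃=6∈[0,8].
(2·4+1)(2·4+1)(2·6+1) = 1053
Δ: 2! 6! 6! / 15! → 1/1261260
sum: t=0:+1/4608 t=1:−1/1296 t=2:+1/4608 = -7/20736
3j²(4 4 6; 0 0 0) = Δ·Π!·Σ² = 20/1287  (sign -1)
sum: t=0:+1/11520 t=1:−1/1728 t=2:+1/3456 = -7/34560
3j²(4 4 6; 0 1 -1) = Δ·Π!·Σ² = 7/858  (sign +1)
combine: 4πI² = 1053·20/1287·7/858 = 210/1573
take √, sign -1: I = -0.10307192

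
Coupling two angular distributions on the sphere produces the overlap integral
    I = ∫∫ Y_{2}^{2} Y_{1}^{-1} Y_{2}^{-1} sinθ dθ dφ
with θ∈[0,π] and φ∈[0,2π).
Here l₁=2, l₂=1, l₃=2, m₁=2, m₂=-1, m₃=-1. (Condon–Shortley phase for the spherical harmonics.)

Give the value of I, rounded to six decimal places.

Σlᵢ=5 odd — θ-integrand is odd under cosθ→−cosθ; I=0

0.000000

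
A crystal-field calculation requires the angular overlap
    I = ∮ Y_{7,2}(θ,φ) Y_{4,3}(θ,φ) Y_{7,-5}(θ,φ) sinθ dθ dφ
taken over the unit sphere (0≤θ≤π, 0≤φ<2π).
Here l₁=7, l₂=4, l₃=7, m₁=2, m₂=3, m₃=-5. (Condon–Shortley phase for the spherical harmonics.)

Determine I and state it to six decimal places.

0.160152

m-sum 0 ✓  L=18 even ✓  3≤7≤11 ✓
Π(2lᵢ+1) = 15×9×15 = 2025
triangle coeff Δ(7,4,7) = 1/58198140
Σ_t [0,4]: t=0:+1/17418240 t=1:−1/622080 t=2:+1/230400 t=3:−1/622080 t=4:+1/17418240 = 1/806400
(3j)²=2268/230945 [(7 4 7; 0 0 0)], sign=-1
Σ_t [3,4]: t=3:−1/11612160 t=4:+1/52254720 = -1/14929920
(3j)²=1225/75582 [(7 4 7; 2 3 -5)], sign=-1
⇒ 4πI² = 62511750/193947611
I = (+1)√(62511750/193947611/(4π)) = 0.16015248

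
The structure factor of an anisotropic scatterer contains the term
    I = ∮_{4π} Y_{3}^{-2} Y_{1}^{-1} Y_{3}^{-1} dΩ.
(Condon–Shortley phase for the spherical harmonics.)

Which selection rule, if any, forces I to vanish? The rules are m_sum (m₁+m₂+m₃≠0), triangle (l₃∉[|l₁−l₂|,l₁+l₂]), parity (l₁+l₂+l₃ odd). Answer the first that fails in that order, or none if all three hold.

Σmᵢ = -4  ✗
l₃∈[|l₁−l₂|,l₁+l₂]=[2,4], have l₃=3
Σlᵢ = 7 ⇒ odd

m_sum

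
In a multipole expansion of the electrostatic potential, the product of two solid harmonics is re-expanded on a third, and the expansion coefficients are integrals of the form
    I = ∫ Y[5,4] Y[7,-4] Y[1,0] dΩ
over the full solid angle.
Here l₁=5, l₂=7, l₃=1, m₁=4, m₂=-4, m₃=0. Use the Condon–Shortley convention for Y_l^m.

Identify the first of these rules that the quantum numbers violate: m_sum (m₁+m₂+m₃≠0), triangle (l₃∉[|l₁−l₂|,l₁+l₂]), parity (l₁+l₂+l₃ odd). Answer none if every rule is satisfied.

m₁+m₂+m₃ = 4 − 4 + 0 = 0  ✓
triangle: |5−7|=2 ≤ l₃=1 ≤ 5+7=12  ✗
parity: l₁+l₂+l₃ = 13 is odd

triangle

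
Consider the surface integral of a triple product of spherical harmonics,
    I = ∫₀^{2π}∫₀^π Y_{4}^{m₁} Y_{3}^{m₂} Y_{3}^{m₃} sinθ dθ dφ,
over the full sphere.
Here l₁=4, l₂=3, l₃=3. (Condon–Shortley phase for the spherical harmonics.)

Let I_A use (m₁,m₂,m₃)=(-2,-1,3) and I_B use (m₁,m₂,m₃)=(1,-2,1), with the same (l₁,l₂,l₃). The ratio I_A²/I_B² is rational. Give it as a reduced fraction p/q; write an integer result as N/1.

27/16

l's match ⇒ only the (l;m) 3-j factors differ between A and B.
A: triangle coeff Δ(4,3,3) = 1/34650; Σ_t [2,2]: t=2:+1/192 = 1/192; (3j)²=3/77 [(4 3 3; -2 -1 3)], sign=+1
B: triangle coeff Δ(4,3,3) = 1/34650; Σ_t [0,1]: t=0:+1/144 t=1:−1/48 = -1/72; (3j)²=16/693 [(4 3 3; 1 -2 1)], sign=-1
I_A²/I_B² = (3/77)/(16/693) = 27/16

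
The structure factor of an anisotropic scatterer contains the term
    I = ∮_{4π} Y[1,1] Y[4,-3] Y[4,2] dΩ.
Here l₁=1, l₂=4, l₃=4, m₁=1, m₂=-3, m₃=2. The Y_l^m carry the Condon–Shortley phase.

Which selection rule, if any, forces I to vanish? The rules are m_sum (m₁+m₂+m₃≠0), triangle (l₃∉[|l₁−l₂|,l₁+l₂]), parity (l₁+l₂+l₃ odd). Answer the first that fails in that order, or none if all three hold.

m₁+m₂+m₃ = 1 − 3 + 2 = 0  ✓
triangle: |1−4|=3 ≤ l₃=4 ≤ 1+4=5  ✓
parity: l₁+l₂+l₃ = 9 is odd  ✗

parity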